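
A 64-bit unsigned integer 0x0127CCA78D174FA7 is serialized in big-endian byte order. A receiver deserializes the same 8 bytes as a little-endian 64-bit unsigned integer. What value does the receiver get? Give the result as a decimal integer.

12055880624667109121

Stored big-endian, the bytes at ascending addresses are 01 27 CC A7 8D 17 4F A7.
Read back as little-endian, the first byte is least significant, giving 0xA74F178DA7CC2701.
0xA74F178DA7CC2701 = 12055880624667109121.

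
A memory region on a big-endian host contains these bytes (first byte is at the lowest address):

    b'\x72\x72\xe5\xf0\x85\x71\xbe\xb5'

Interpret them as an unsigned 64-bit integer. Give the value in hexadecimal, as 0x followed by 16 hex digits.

Big-endian: lowest address holds the most-significant byte.
The bytes are already most-significant first: 0x7272E5F08571BEB5.

0x7272E5F08571BEB5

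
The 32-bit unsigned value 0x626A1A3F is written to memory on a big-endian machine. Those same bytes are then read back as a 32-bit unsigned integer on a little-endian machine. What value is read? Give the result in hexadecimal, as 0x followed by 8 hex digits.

0x3F1A6A62

Stored big-endian, the bytes at ascending addresses are 62 6A 1A 3F.
Read back as little-endian, the first byte is least significant, giving 0x3F1A6A62.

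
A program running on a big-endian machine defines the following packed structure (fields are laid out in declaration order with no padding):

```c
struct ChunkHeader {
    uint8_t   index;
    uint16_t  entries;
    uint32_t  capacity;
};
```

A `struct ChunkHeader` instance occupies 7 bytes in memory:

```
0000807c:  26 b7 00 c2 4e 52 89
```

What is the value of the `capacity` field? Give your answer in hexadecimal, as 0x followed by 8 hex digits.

`capacity` follows `index` (1 B), `entries` (2 B), so it starts at offset 1 + 2 = 3 and occupies 4 bytes.
Bytes at offsets 3..6: C2 4E 52 89.
In big-endian order the high byte comes first in memory.
The bytes are already most-significant first: 0xC24E5289.

0xC24E5289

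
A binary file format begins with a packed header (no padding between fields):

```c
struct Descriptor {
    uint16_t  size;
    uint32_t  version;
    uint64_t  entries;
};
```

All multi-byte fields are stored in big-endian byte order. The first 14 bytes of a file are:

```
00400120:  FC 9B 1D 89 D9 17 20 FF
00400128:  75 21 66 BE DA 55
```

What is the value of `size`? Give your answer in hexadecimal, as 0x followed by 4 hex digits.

0xFC9B

`size` is the first field, at byte offset 0, occupying 2 bytes.
Bytes at offsets 0..1: FC 9B.
In big-endian order the high byte comes first in memory.
The bytes are already most-significant first: 0xFC9B.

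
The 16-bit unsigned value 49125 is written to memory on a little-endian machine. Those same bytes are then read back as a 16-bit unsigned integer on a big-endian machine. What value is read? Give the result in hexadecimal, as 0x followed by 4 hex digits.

0xE5BF

49125 in 16-bit hexadecimal is 0xBFE5.
Stored little-endian, the bytes at ascending addresses are E5 BF.
Read back as big-endian, the last byte is least significant, giving 0xE5BF.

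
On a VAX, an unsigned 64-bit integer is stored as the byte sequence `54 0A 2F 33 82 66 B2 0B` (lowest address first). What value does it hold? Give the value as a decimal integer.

In little-endian order the low byte comes first in memory.
Reassemble most-significant byte first: 0B B2 66 82 33 2F 0A 54 → 0x0BB26682332F0A54.
0x0BB26682332F0A54 = 842848789662206548.

842848789662206548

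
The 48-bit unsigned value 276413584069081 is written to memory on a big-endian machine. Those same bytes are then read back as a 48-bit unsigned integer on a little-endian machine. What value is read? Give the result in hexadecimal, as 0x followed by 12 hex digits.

276413584069081 in 48-bit hexadecimal is 0xFB658D7D51D9.
Stored big-endian, the bytes at ascending addresses are FB 65 8D 7D 51 D9.
Read back as little-endian, the first byte is least significant, giving 0xD9517D8D65FB.

0xD9517D8D65FB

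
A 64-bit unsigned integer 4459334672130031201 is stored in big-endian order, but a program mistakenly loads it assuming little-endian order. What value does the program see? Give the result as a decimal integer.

4459334672130031201 in 64-bit hexadecimal is 0x3DE2BD41FAE4BE61.
Stored big-endian, the bytes at ascending addresses are 3D E2 BD 41 FA E4 BE 61.
Read back as little-endian, the first byte is least significant, giving 0x61BEE4FA41BDE23D.
0x61BEE4FA41BDE23D = 7043318630749954621.

7043318630749954621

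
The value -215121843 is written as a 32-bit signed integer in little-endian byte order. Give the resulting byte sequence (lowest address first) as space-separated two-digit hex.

4D 80 2D F3

Two's complement of -215121843 in 32 bits: 215121843 = 0x0CD27FB3; invert → 0xF32D804C; add 1 → 0xF32D804D.
Split into bytes (most-significant first): F3 2D 80 4D.
Little-endian stores the least-significant byte at the lowest address.
So at ascending addresses the bytes are 4D 80 2D F3.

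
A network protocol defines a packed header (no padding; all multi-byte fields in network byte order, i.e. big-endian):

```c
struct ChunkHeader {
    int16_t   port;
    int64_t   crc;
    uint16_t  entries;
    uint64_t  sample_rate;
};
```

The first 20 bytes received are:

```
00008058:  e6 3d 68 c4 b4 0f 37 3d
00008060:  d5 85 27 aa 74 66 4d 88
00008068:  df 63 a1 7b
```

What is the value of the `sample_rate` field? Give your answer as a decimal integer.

8387476606282867067

`sample_rate` follows `port` (2 B), `crc` (8 B), `entries` (2 B), so it starts at offset 2 + 8 + 2 = 12 and occupies 8 bytes.
Bytes at offsets 12..19: 74 66 4D 88 DF 63 A1 7B.
Big-endian stores the most-significant byte at the lowest address.
The bytes are already most-significant first: 0x74664D88DF63A17B.
0x74664D88DF63A17B = 8387476606282867067.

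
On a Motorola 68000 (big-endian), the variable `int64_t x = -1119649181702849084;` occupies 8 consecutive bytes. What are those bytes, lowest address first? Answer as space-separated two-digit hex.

F0 76 35 00 5B 8B 7D C4

Two's complement of -1119649181702849084 in 64 bits: 1119649181702849084 = 0x0F89CAFFA474823C; invert → 0xF07635005B8B7DC3; add 1 → 0xF07635005B8B7DC4.
Split into bytes (most-significant first): F0 76 35 00 5B 8B 7D C4.
In big-endian order the high byte comes first in memory.
So the memory order matches the most-significant-first order: F0 76 35 00 5B 8B 7D C4.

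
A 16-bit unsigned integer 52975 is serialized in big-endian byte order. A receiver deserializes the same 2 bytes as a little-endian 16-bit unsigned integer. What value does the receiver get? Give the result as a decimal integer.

61390

52975 in 16-bit hexadecimal is 0xCEEF.
Stored big-endian, the bytes at ascending addresses are CE EF.
Read back as little-endian, the first byte is least significant, giving 0xEFCE.
0xEFCE = 61390.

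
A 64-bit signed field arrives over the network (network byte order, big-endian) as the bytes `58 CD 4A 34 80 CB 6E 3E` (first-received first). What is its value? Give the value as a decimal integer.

Big-endian stores the most-significant byte at the lowest address.
The bytes are already most-significant first: 0x58CD4A3480CB6E3E.
0x58CD4A3480CB6E3E = 6398852234922913342.

6398852234922913342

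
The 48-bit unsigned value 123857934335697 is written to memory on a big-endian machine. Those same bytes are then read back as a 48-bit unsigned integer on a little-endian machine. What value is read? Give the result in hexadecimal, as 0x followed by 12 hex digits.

123857934335697 in 48-bit hexadecimal is 0x70A5EC2DBED1.
Stored big-endian, the bytes at ascending addresses are 70 A5 EC 2D BE D1.
Read back as little-endian, the first byte is least significant, giving 0xD1BE2DECA570.

0xD1BE2DECA570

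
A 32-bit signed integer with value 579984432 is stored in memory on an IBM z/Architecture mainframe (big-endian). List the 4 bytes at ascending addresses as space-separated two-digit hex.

22 91 DC 30

579984432 in hexadecimal, padded to 32 bits, is 0x2291DC30.
Split into bytes (most-significant first): 22 91 DC 30.
Big-endian stores the most-significant byte at the lowest address.
So the memory order matches the most-significant-first order: 22 91 DC 30.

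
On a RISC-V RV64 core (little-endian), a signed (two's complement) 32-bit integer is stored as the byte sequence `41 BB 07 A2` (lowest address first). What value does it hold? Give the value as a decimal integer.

Little-endian stores the least-significant byte at the lowest address.
Reassemble most-significant byte first: A2 07 BB 41 → 0xA207BB41.
Top bit is set, so as a signed 32-bit value this is 0xA207BB41 − 2^32 = -1576551615.

-1576551615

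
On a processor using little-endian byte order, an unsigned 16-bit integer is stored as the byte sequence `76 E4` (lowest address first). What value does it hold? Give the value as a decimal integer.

58486

Little-endian stores the least-significant byte at the lowest address.
Reassemble most-significant byte first: E4 76 → 0xE476.
0xE476 = 58486.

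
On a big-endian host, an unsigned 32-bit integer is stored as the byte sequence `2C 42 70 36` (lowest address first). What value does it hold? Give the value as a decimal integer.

Big-endian stores the most-significant byte at the lowest address.
The bytes are already most-significant first: 0x2C427036.
0x2C427036 = 742551606.

742551606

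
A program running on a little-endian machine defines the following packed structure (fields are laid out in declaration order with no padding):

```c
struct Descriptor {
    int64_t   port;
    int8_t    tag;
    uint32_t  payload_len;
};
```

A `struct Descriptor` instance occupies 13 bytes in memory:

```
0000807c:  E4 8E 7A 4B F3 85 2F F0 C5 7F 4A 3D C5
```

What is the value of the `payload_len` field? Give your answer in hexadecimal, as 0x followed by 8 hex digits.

`payload_len` follows `port` (8 B), `tag` (1 B), so it starts at offset 8 + 1 = 9 and occupies 4 bytes.
Bytes at offsets 9..12: 7F 4A 3D C5.
Little-endian stores the least-significant byte at the lowest address.
Reassemble most-significant byte first: C5 3D 4A 7F → 0xC53D4A7F.

0xC53D4A7F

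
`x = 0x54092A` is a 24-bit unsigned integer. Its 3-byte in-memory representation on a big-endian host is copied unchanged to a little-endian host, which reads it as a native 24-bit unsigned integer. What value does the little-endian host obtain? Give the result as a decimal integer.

2754900

Stored big-endian, the bytes at ascending addresses are 54 09 2A.
Read back as little-endian, the first byte is least significant, giving 0x2A0954.
0x2A0954 = 2754900.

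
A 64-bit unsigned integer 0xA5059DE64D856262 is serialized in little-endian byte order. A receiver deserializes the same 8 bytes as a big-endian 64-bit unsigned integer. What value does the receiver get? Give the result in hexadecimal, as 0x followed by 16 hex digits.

0x6262854DE69D05A5

Stored little-endian, the bytes at ascending addresses are 62 62 85 4D E6 9D 05 A5.
Read back as big-endian, the last byte is least significant, giving 0x6262854DE69D05A5.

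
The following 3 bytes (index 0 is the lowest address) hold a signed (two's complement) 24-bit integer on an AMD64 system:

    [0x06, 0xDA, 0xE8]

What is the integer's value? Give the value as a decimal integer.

-1517050

In little-endian order the low byte comes first in memory.
Reassemble most-significant byte first: E8 DA 06 → 0xE8DA06.
Top bit is set, so as a signed 24-bit value this is 0xE8DA06 − 2^24 = -1517050.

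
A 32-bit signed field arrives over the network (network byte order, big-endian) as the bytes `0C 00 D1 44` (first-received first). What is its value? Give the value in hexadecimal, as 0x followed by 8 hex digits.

In big-endian order the high byte comes first in memory.
The bytes are already most-significant first: 0x0C00D144.

0x0C00D144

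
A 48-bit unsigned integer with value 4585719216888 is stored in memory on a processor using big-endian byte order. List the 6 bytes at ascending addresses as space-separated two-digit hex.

4585719216888 in hexadecimal, padded to 48 bits, is 0x042BB22A3AF8.
Split into bytes (most-significant first): 04 2B B2 2A 3A F8.
Big-endian stores the most-significant byte at the lowest address.
So the memory order matches the most-significant-first order: 04 2B B2 2A 3A F8.

04 2B B2 2A 3A F8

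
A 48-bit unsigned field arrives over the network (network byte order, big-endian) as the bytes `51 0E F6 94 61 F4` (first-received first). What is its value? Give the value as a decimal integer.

89124708311540

Big-endian: lowest address holds the most-significant byte.
The bytes are already most-significant first: 0x510EF69461F4.
0x510EF69461F4 = 89124708311540.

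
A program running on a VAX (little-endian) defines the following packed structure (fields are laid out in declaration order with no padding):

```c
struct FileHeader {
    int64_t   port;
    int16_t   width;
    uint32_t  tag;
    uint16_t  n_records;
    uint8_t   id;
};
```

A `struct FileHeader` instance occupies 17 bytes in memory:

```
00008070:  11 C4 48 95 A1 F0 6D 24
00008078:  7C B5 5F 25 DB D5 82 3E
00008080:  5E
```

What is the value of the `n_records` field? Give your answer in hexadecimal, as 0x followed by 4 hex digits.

`n_records` follows `port` (8 B), `width` (2 B), `tag` (4 B), so it starts at offset 8 + 2 + 4 = 14 and occupies 2 bytes.
Bytes at offsets 14..15: 82 3E.
Little-endian: lowest address holds the least-significant byte.
Reassemble most-significant byte first: 3E 82 → 0x3E82.

0x3E82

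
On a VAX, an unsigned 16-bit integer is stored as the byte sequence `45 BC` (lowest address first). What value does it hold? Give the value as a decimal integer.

Little-endian stores the least-significant byte at the lowest address.
Reassemble most-significant byte first: BC 45 → 0xBC45.
0xBC45 = 48197.

48197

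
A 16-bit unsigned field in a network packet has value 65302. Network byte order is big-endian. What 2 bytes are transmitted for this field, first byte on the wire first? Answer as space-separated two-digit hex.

FF 16

65302 in hexadecimal, padded to 16 bits, is 0xFF16.
Split into bytes (most-significant first): FF 16.
In big-endian order the high byte comes first in memory.
So the memory order matches the most-significant-first order: FF 16.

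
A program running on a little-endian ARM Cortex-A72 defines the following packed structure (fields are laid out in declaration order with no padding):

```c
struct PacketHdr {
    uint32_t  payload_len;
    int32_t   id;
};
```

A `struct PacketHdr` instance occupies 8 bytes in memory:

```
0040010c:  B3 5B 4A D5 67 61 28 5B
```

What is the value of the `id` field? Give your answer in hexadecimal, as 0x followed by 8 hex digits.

`id` follows `payload_len` (4 bytes), so it starts at byte offset 4 and occupies 4 bytes.
Bytes at offsets 4..7: 67 61 28 5B.
In little-endian order the low byte comes first in memory.
Reassemble most-significant byte first: 5B 28 61 67 → 0x5B286167.

0x5B286167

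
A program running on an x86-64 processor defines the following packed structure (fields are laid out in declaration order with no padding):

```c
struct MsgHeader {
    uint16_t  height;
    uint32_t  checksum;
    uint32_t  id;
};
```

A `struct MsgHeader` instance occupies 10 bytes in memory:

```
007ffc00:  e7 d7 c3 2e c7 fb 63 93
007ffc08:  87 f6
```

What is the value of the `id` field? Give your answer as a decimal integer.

4136080227

`id` follows `height` (2 B), `checksum` (4 B), so it starts at offset 2 + 4 = 6 and occupies 4 bytes.
Bytes at offsets 6..9: 63 93 87 F6.
Little-endian: lowest address holds the least-significant byte.
Reassemble most-significant byte first: F6 87 93 63 → 0xF6879363.
0xF6879363 = 4136080227.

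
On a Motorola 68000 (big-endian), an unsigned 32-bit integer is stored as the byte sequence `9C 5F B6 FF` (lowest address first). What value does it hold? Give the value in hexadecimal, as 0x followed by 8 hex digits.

0x9C5FB6FF

In big-endian order the high byte comes first in memory.
The bytes are already most-significant first: 0x9C5FB6FF.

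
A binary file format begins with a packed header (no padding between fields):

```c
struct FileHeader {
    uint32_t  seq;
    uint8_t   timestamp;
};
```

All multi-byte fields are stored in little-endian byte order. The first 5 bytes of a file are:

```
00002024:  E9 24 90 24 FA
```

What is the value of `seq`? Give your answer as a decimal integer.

`seq` is the first field, at byte offset 0, occupying 4 bytes.
Bytes at offsets 0..3: E9 24 90 24.
Little-endian: lowest address holds the least-significant byte.
Reassemble most-significant byte first: 24 90 24 E9 → 0x249024E9.
0x249024E9 = 613426409.

613426409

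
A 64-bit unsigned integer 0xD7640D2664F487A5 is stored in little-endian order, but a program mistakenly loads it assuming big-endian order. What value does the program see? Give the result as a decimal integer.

Stored little-endian, the bytes at ascending addresses are A5 87 F4 64 26 0D 64 D7.
Read back as big-endian, the last byte is least significant, giving 0xA587F464260D64D7.
0xA587F464260D64D7 = 11927770849086366935.

11927770849086366935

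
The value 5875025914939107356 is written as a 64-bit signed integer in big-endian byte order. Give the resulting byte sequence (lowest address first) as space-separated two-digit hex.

51 88 48 F1 42 28 E8 1C

5875025914939107356 in hexadecimal, padded to 64 bits, is 0x518848F14228E81C.
Split into bytes (most-significant first): 51 88 48 F1 42 28 E8 1C.
Big-endian stores the most-significant byte at the lowest address.
So the memory order matches the most-significant-first order: 51 88 48 F1 42 28 E8 1C.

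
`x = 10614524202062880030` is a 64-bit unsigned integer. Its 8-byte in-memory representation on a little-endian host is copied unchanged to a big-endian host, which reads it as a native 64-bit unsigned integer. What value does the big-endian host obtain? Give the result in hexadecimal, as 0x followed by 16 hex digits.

10614524202062880030 in 64-bit hexadecimal is 0x934E5D860BBE9D1E.
Stored little-endian, the bytes at ascending addresses are 1E 9D BE 0B 86 5D 4E 93.
Read back as big-endian, the last byte is least significant, giving 0x1E9DBE0B865D4E93.

0x1E9DBE0B865D4E93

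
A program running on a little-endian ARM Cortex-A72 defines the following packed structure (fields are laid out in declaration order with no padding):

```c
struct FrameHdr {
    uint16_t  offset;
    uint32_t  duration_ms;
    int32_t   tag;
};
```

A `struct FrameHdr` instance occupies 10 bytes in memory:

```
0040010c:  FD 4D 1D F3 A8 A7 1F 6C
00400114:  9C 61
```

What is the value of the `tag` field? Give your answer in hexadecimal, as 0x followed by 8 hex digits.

`tag` follows `offset` (2 B), `duration_ms` (4 B), so it starts at offset 2 + 4 = 6 and occupies 4 bytes.
Bytes at offsets 6..9: 1F 6C 9C 61.
Little-endian: lowest address holds the least-significant byte.
Reassemble most-significant byte first: 61 9C 6C 1F → 0x619C6C1F.

0x619C6C1F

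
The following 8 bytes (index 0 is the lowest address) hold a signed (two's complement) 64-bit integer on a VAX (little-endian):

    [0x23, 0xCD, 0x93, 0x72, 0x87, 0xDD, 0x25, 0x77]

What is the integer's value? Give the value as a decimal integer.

Little-endian: lowest address holds the least-significant byte.
Reassemble most-significant byte first: 77 25 DD 87 72 93 CD 23 → 0x7725DD877293CD23.
0x7725DD877293CD23 = 8585511838464331043.

8585511838464331043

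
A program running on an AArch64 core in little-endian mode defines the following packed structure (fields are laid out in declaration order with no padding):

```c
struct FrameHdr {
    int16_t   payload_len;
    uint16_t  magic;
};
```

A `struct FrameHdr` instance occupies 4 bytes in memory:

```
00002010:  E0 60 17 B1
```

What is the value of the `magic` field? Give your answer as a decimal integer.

`magic` follows `payload_len` (2 bytes), so it starts at byte offset 2 and occupies 2 bytes.
Bytes at offsets 2..3: 17 B1.
Little-endian stores the least-significant byte at the lowest address.
Reassemble most-significant byte first: B1 17 → 0xB117.
0xB117 = 45335.

45335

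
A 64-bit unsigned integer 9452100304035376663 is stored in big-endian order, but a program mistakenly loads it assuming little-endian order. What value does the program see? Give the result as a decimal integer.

9452100304035376663 in 64-bit hexadecimal is 0x832C9B25AB63EE17.
Stored big-endian, the bytes at ascending addresses are 83 2C 9B 25 AB 63 EE 17.
Read back as little-endian, the first byte is least significant, giving 0x17EE63AB259B2C83.
0x17EE63AB259B2C83 = 1724425294050962563.

1724425294050962563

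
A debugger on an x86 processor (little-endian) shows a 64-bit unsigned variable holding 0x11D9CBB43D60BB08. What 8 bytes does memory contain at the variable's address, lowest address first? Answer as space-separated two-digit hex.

08 BB 60 3D B4 CB D9 11

Split into bytes (most-significant first): 11 D9 CB B4 3D 60 BB 08.
In little-endian order the low byte comes first in memory.
So at ascending addresses the bytes are 08 BB 60 3D B4 CB D9 11.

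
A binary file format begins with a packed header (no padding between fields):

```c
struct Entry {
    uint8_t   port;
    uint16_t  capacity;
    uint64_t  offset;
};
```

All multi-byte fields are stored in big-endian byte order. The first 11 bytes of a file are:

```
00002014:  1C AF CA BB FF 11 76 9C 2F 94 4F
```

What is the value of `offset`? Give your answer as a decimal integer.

`offset` follows `port` (1 B), `capacity` (2 B), so it starts at offset 1 + 2 = 3 and occupies 8 bytes.
Bytes at offsets 3..10: BB FF 11 76 9C 2F 94 4F.
Big-endian: lowest address holds the most-significant byte.
The bytes are already most-significant first: 0xBBFF11769C2F944F.
0xBBFF11769C2F944F = 13546565405277918287.

13546565405277918287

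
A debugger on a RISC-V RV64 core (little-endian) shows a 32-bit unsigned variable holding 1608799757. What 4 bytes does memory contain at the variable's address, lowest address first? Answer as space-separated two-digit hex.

1608799757 in hexadecimal, padded to 32 bits, is 0x5FE4560D.
Split into bytes (most-significant first): 5F E4 56 0D.
Little-endian: lowest address holds the least-significant byte.
So at ascending addresses the bytes are 0D 56 E4 5F.

0D 56 E4 5F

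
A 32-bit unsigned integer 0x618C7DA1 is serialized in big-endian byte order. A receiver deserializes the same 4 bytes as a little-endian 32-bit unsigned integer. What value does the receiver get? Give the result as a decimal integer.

Stored big-endian, the bytes at ascending addresses are 61 8C 7D A1.
Read back as little-endian, the first byte is least significant, giving 0xA17D8C61.
0xA17D8C61 = 2709359713.

2709359713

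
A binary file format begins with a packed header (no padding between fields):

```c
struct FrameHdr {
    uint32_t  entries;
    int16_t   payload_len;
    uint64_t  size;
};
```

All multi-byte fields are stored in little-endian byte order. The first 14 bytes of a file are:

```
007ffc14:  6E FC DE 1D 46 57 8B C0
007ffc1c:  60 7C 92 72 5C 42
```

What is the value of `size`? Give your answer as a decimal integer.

4781822877838131339

`size` follows `entries` (4 B), `payload_len` (2 B), so it starts at offset 4 + 2 = 6 and occupies 8 bytes.
Bytes at offsets 6..13: 8B C0 60 7C 92 72 5C 42.
Little-endian stores the least-significant byte at the lowest address.
Reassemble most-significant byte first: 42 5C 72 92 7C 60 C0 8B → 0x425C72927C60C08B.
0x425C72927C60C08B = 4781822877838131339.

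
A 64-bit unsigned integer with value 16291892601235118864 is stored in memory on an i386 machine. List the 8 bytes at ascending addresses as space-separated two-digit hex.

10 1B 6F AF 00 6E 18 E2

16291892601235118864 in hexadecimal, padded to 64 bits, is 0xE2186E00AF6F1B10.
Split into bytes (most-significant first): E2 18 6E 00 AF 6F 1B 10.
Little-endian stores the least-significant byte at the lowest address.
So at ascending addresses the bytes are 10 1B 6F AF 00 6E 18 E2.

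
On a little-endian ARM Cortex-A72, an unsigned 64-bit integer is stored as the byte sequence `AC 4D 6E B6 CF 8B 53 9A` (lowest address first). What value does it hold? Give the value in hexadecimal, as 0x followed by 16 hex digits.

In little-endian order the low byte comes first in memory.
Reassemble most-significant byte first: 9A 53 8B CF B6 6E 4D AC → 0x9A538BCFB66E4DAC.

0x9A538BCFB66E4DAC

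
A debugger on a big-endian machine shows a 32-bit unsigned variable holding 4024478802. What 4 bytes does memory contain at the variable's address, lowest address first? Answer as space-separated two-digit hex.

EF E0 AC 52

4024478802 in hexadecimal, padded to 32 bits, is 0xEFE0AC52.
Split into bytes (most-significant first): EF E0 AC 52.
In big-endian order the high byte comes first in memory.
So the memory order matches the most-significant-first order: EF E0 AC 52.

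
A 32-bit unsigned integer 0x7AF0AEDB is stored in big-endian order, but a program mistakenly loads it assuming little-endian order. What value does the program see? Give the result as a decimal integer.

Stored big-endian, the bytes at ascending addresses are 7A F0 AE DB.
Read back as little-endian, the first byte is least significant, giving 0xDBAEF07A.
0xDBAEF07A = 3685675130.

3685675130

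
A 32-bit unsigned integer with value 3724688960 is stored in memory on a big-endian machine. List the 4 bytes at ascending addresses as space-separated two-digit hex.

DE 02 3E 40

3724688960 in hexadecimal, padded to 32 bits, is 0xDE023E40.
Split into bytes (most-significant first): DE 02 3E 40.
In big-endian order the high byte comes first in memory.
So the memory order matches the most-significant-first order: DE 02 3E 40.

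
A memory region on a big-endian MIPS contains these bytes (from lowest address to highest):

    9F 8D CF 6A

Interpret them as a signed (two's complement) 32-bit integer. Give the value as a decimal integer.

Big-endian: lowest address holds the most-significant byte.
The bytes are already most-significant first: 0x9F8DCF6A.
Top bit is set, so as a signed 32-bit value this is 0x9F8DCF6A − 2^32 = -1618096278.

-1618096278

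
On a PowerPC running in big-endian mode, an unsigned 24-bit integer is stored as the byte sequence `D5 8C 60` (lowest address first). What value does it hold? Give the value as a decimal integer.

13995104

In big-endian order the high byte comes first in memory.
The bytes are already most-significant first: 0xD58C60.
0xD58C60 = 13995104.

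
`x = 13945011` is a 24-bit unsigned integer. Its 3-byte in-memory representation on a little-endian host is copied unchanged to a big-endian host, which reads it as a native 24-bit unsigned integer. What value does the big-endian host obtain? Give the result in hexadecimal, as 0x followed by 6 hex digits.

13945011 in 24-bit hexadecimal is 0xD4C8B3.
Stored little-endian, the bytes at ascending addresses are B3 C8 D4.
Read back as big-endian, the last byte is least significant, giving 0xB3C8D4.

0xB3C8D4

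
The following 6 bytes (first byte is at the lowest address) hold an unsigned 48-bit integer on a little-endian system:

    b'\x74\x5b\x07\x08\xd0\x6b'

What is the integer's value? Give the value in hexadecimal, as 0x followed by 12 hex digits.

0x6BD008075B74

In little-endian order the low byte comes first in memory.
Reassemble most-significant byte first: 6B D0 08 07 5B 74 → 0x6BD008075B74.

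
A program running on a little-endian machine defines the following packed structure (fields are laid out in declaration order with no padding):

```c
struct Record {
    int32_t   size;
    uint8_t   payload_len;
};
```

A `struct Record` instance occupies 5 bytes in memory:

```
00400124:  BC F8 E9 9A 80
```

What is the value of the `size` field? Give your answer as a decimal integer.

-1695942468

`size` is the first field, at byte offset 0, occupying 4 bytes.
Bytes at offsets 0..3: BC F8 E9 9A.
Little-endian: lowest address holds the least-significant byte.
Reassemble most-significant byte first: 9A E9 F8 BC → 0x9AE9F8BC.
Top bit is set, so as a signed 32-bit value this is 0x9AE9F8BC − 2^32 = -1695942468.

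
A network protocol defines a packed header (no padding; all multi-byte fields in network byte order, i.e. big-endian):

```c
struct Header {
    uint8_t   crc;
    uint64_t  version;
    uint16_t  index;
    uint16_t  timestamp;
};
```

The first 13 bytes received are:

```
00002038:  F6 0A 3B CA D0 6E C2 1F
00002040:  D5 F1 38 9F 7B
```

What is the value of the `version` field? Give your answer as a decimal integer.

`version` follows `crc` (1 byte), so it starts at byte offset 1 and occupies 8 bytes.
Bytes at offsets 1..8: 0A 3B CA D0 6E C2 1F D5.
Big-endian: lowest address holds the most-significant byte.
The bytes are already most-significant first: 0x0A3BCAD06EC21FD5.
0x0A3BCAD06EC21FD5 = 737405960565432277.

737405960565432277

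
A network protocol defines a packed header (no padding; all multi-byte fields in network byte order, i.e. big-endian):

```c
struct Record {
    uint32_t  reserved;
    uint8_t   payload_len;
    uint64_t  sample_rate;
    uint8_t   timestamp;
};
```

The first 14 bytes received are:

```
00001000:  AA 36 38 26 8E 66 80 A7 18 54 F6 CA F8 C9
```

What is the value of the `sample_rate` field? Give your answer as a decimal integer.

7386087111834127096

`sample_rate` follows `reserved` (4 B), `payload_len` (1 B), so it starts at offset 4 + 1 = 5 and occupies 8 bytes.
Bytes at offsets 5..12: 66 80 A7 18 54 F6 CA F8.
Big-endian: lowest address holds the most-significant byte.
The bytes are already most-significant first: 0x6680A71854F6CAF8.
0x6680A71854F6CAF8 = 7386087111834127096.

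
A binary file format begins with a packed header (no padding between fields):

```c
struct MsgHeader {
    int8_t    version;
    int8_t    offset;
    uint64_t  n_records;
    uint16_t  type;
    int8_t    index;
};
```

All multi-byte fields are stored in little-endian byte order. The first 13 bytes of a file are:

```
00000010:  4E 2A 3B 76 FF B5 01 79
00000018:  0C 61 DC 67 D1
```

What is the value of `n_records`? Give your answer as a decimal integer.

`n_records` follows `version` (1 B), `offset` (1 B), so it starts at offset 1 + 1 = 2 and occupies 8 bytes.
Bytes at offsets 2..9: 3B 76 FF B5 01 79 0C 61.
Little-endian: lowest address holds the least-significant byte.
Reassemble most-significant byte first: 61 0C 79 01 B5 FF 76 3B → 0x610C7901B5FF763B.
0x610C7901B5FF763B = 6993097369654883899.

6993097369654883899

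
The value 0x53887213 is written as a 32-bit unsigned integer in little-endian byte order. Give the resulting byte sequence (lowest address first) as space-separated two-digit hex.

13 72 88 53

Split into bytes (most-significant first): 53 88 72 13.
In little-endian order the low byte comes first in memory.
So at ascending addresses the bytes are 13 72 88 53.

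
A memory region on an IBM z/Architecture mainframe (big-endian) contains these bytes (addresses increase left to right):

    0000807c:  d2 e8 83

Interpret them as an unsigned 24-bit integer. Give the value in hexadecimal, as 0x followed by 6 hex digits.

0xD2E883

In big-endian order the high byte comes first in memory.
The bytes are already most-significant first: 0xD2E883.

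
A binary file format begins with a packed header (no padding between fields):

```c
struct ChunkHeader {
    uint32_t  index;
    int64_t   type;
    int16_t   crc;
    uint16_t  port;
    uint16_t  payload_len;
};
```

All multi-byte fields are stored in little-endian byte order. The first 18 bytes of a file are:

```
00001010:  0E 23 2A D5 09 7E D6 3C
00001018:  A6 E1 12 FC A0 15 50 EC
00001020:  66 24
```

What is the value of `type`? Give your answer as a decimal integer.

`type` follows `index` (4 bytes), so it starts at byte offset 4 and occupies 8 bytes.
Bytes at offsets 4..11: 09 7E D6 3C A6 E1 12 FC.
Little-endian stores the least-significant byte at the lowest address.
Reassemble most-significant byte first: FC 12 E1 A6 3C D6 7E 09 → 0xFC12E1A63CD67E09.
Top bit is set, so as a signed 64-bit value this is 0xFC12E1A63CD67E09 − 2^64 = -282915722469409271.

-282915722469409271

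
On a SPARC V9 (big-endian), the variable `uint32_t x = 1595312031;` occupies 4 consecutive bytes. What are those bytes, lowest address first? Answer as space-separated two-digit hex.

1595312031 in hexadecimal, padded to 32 bits, is 0x5F16879F.
Split into bytes (most-significant first): 5F 16 87 9F.
In big-endian order the high byte comes first in memory.
So the memory order matches the most-significant-first order: 5F 16 87 9F.

5F 16 87 9F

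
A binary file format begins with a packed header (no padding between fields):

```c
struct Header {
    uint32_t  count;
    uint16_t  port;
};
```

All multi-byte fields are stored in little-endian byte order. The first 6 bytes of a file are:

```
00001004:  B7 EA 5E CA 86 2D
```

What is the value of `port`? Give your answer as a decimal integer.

11654

`port` follows `count` (4 bytes), so it starts at byte offset 4 and occupies 2 bytes.
Bytes at offsets 4..5: 86 2D.
In little-endian order the low byte comes first in memory.
Reassemble most-significant byte first: 2D 86 → 0x2D86.
0x2D86 = 11654.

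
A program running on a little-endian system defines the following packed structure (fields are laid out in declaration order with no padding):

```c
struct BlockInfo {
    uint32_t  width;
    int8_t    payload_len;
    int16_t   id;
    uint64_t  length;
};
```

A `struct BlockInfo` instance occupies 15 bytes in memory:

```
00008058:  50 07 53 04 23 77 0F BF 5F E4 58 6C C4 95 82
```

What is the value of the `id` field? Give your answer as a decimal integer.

`id` follows `width` (4 B), `payload_len` (1 B), so it starts at offset 4 + 1 = 5 and occupies 2 bytes.
Bytes at offsets 5..6: 77 0F.
Little-endian stores the least-significant byte at the lowest address.
Reassemble most-significant byte first: 0F 77 → 0x0F77.
0x0F77 = 3959.

3959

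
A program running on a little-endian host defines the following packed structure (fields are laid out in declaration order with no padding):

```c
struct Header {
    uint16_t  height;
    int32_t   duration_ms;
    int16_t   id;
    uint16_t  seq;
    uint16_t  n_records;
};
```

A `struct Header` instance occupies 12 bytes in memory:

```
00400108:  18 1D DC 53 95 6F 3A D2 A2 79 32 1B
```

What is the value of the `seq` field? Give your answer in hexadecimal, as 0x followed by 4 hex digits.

`seq` follows `height` (2 B), `duration_ms` (4 B), `id` (2 B), so it starts at offset 2 + 4 + 2 = 8 and occupies 2 bytes.
Bytes at offsets 8..9: A2 79.
In little-endian order the low byte comes first in memory.
Reassemble most-significant byte first: 79 A2 → 0x79A2.

0x79A2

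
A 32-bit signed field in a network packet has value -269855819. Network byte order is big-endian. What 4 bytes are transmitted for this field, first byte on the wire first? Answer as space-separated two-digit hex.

EF EA 53 B5

Two's complement of -269855819 in 32 bits: 269855819 = 0x1015AC4B; invert → 0xEFEA53B4; add 1 → 0xEFEA53B5.
Split into bytes (most-significant first): EF EA 53 B5.
Big-endian stores the most-significant byte at the lowest address.
So the memory order matches the most-significant-first order: EF EA 53 B5.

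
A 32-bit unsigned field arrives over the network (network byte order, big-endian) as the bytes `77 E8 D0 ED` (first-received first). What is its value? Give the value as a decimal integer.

2011746541

Big-endian stores the most-significant byte at the lowest address.
The bytes are already most-significant first: 0x77E8D0ED.
0x77E8D0ED = 2011746541.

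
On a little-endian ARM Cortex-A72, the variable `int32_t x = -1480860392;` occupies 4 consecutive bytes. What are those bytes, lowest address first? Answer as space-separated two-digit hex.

18 DD BB A7

Two's complement of -1480860392 in 32 bits: 1480860392 = 0x584422E8; invert → 0xA7BBDD17; add 1 → 0xA7BBDD18.
Split into bytes (most-significant first): A7 BB DD 18.
Little-endian: lowest address holds the least-significant byte.
So at ascending addresses the bytes are 18 DD BB A7.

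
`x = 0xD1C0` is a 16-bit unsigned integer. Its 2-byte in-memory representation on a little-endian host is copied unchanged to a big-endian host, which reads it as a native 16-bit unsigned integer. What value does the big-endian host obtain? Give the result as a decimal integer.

49361

Stored little-endian, the bytes at ascending addresses are C0 D1.
Read back as big-endian, the last byte is least significant, giving 0xC0D1.
0xC0D1 = 49361.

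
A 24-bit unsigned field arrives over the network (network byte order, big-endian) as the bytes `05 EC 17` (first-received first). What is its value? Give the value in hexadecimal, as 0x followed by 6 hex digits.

In big-endian order the high byte comes first in memory.
The bytes are already most-significant first: 0x05EC17.

0x05EC17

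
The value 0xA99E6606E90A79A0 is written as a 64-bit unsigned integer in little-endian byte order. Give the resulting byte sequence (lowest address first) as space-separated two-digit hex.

A0 79 0A E9 06 66 9E A9

Split into bytes (most-significant first): A9 9E 66 06 E9 0A 79 A0.
Little-endian: lowest address holds the least-significant byte.
So at ascending addresses the bytes are A0 79 0A E9 06 66 9E A9.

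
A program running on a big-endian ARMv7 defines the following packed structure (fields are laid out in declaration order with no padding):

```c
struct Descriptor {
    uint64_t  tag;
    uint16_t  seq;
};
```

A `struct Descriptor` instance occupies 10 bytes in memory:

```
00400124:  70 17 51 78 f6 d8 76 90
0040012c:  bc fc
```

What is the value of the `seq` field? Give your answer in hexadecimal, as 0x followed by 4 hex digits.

`seq` follows `tag` (8 bytes), so it starts at byte offset 8 and occupies 2 bytes.
Bytes at offsets 8..9: BC FC.
Big-endian stores the most-significant byte at the lowest address.
The bytes are already most-significant first: 0xBCFC.

0xBCFC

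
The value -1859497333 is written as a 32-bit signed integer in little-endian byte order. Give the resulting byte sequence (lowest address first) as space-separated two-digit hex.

8B 52 2A 91

Two's complement of -1859497333 in 32 bits: 1859497333 = 0x6ED5AD75; invert → 0x912A528A; add 1 → 0x912A528B.
Split into bytes (most-significant first): 91 2A 52 8B.
Little-endian stores the least-significant byte at the lowest address.
So at ascending addresses the bytes are 8B 52 2A 91.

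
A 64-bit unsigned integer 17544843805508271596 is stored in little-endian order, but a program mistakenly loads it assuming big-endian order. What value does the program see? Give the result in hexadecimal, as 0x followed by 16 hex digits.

0xEC7D080B7CCE7BF3

17544843805508271596 in 64-bit hexadecimal is 0xF37BCE7C0B087DEC.
Stored little-endian, the bytes at ascending addresses are EC 7D 08 0B 7C CE 7B F3.
Read back as big-endian, the last byte is least significant, giving 0xEC7D080B7CCE7BF3.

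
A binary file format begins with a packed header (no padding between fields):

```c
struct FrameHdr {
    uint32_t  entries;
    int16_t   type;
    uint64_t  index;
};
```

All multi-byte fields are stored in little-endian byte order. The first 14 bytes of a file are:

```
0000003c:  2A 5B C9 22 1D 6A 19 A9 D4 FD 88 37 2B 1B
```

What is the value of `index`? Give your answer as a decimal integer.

`index` follows `entries` (4 B), `type` (2 B), so it starts at offset 4 + 2 = 6 and occupies 8 bytes.
Bytes at offsets 6..13: 19 A9 D4 FD 88 37 2B 1B.
In little-endian order the low byte comes first in memory.
Reassemble most-significant byte first: 1B 2B 37 88 FD D4 A9 19 → 0x1B2B3788FDD4A919.
0x1B2B3788FDD4A919 = 1957719524536264985.

1957719524536264985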